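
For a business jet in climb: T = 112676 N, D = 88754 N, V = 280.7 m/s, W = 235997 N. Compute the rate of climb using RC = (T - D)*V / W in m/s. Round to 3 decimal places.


Step 1: Excess thrust = T - D = 112676 - 88754 = 23922 N
Step 2: Excess power = 23922 * 280.7 = 6714905.4 W
Step 3: RC = 6714905.4 / 235997 = 28.453 m/s

28.453


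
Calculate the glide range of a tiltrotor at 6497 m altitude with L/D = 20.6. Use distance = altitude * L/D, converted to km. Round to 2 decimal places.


Step 1: Glide distance = altitude * L/D = 6497 * 20.6 = 133838.2 m
Step 2: Convert to km: 133838.2 / 1000 = 133.84 km

133.84


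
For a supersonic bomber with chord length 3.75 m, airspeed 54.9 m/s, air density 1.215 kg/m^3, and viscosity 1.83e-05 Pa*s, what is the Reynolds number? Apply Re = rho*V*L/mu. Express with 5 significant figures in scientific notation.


Step 1: Numerator = rho * V * L = 1.215 * 54.9 * 3.75 = 250.138125
Step 2: Re = 250.138125 / 1.83e-05
Step 3: Re = 1.3669e+07

1.3669e+07


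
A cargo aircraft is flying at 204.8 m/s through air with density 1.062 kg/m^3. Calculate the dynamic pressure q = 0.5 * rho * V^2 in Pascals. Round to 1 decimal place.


Step 1: V^2 = 204.8^2 = 41943.04
Step 2: q = 0.5 * 1.062 * 41943.04
Step 3: q = 22271.8 Pa

22271.8


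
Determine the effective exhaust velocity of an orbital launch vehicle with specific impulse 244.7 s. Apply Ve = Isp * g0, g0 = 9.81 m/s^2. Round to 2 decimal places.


Step 1: Ve = Isp * g0 = 244.7 * 9.81
Step 2: Ve = 2400.51 m/s

2400.51


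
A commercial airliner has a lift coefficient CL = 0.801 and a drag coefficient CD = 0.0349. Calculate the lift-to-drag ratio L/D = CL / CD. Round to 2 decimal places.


Step 1: L/D = CL / CD = 0.801 / 0.0349
Step 2: L/D = 22.95

22.95


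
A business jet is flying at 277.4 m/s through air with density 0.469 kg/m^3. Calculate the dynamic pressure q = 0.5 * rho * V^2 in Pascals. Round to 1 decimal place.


Step 1: V^2 = 277.4^2 = 76950.76
Step 2: q = 0.5 * 0.469 * 76950.76
Step 3: q = 18045.0 Pa

18045.0


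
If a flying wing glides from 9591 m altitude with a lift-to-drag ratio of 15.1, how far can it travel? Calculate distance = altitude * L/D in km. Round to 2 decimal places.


Step 1: Glide distance = altitude * L/D = 9591 * 15.1 = 144824.1 m
Step 2: Convert to km: 144824.1 / 1000 = 144.82 km

144.82


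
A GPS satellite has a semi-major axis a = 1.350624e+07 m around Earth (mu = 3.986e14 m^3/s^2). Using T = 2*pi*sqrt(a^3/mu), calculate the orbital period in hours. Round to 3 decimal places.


Step 1: a^3 / mu = 2.463788e+21 / 3.986e14 = 6.181105e+06
Step 2: sqrt(6.181105e+06) = 2486.1827 s
Step 3: T = 2*pi * 2486.1827 = 15621.15 s
Step 4: T in hours = 15621.15 / 3600 = 4.339 hours

4.339


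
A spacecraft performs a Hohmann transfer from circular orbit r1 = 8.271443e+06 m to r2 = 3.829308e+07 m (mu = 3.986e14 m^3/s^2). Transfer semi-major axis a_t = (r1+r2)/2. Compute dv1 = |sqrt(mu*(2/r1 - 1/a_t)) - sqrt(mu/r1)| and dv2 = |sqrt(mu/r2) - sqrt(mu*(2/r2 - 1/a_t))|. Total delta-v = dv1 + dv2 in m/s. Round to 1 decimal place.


Step 1: Transfer semi-major axis a_t = (8.271443e+06 + 3.829308e+07) / 2 = 2.328226e+07 m
Step 2: v1 (circular at r1) = sqrt(mu/r1) = 6941.89 m/s
Step 3: v_t1 = sqrt(mu*(2/r1 - 1/a_t)) = 8902.78 m/s
Step 4: dv1 = |8902.78 - 6941.89| = 1960.88 m/s
Step 5: v2 (circular at r2) = 3226.33 m/s, v_t2 = 1923.03 m/s
Step 6: dv2 = |3226.33 - 1923.03| = 1303.3 m/s
Step 7: Total delta-v = 1960.88 + 1303.3 = 3264.2 m/s

3264.2


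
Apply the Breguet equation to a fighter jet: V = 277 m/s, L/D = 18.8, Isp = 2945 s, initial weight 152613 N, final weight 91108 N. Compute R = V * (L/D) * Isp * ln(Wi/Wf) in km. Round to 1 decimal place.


Step 1: Coefficient = V * (L/D) * Isp = 277 * 18.8 * 2945 = 15336382.0 m
Step 2: Wi/Wf = 152613 / 91108 = 1.675078
Step 3: ln(1.675078) = 0.51586
Step 4: R = 15336382.0 * 0.51586 = 7911421.3 m = 7911.4 km

7911.4


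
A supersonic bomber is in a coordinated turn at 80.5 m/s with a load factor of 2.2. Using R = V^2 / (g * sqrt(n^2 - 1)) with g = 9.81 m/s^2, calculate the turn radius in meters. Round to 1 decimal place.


Step 1: V^2 = 80.5^2 = 6480.25
Step 2: n^2 - 1 = 2.2^2 - 1 = 3.84
Step 3: sqrt(3.84) = 1.959592
Step 4: R = 6480.25 / (9.81 * 1.959592) = 337.1 m

337.1


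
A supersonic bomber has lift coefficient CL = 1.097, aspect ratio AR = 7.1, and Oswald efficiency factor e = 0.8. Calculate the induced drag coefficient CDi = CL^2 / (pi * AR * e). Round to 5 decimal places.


Step 1: CL^2 = 1.097^2 = 1.203409
Step 2: pi * AR * e = 3.14159 * 7.1 * 0.8 = 17.844246
Step 3: CDi = 1.203409 / 17.844246 = 0.06744

0.06744


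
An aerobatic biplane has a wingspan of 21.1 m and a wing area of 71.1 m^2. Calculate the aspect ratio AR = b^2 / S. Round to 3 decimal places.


Step 1: b^2 = 21.1^2 = 445.21
Step 2: AR = 445.21 / 71.1 = 6.262

6.262


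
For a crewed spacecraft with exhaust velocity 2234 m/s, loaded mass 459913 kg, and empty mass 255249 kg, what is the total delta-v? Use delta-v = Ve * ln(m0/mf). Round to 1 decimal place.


Step 1: Mass ratio m0/mf = 459913 / 255249 = 1.801821
Step 2: ln(1.801821) = 0.588798
Step 3: delta-v = 2234 * 0.588798 = 1315.4 m/s

1315.4


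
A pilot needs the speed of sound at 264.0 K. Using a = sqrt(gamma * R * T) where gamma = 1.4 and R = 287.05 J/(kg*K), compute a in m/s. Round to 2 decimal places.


Step 1: gamma * R * T = 1.4 * 287.05 * 264.0 = 106093.68
Step 2: a = sqrt(106093.68) = 325.72 m/s

325.72


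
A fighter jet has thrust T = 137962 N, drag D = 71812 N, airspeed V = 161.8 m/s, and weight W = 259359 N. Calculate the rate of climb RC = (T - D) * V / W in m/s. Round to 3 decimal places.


Step 1: Excess thrust = T - D = 137962 - 71812 = 66150 N
Step 2: Excess power = 66150 * 161.8 = 10703070.0 W
Step 3: RC = 10703070.0 / 259359 = 41.267 m/s

41.267


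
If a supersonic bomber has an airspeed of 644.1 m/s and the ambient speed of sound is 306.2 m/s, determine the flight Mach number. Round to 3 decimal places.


Step 1: M = V / a = 644.1 / 306.2
Step 2: M = 2.104

2.104


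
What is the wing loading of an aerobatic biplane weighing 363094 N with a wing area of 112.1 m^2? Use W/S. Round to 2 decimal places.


Step 1: Wing loading = W / S = 363094 / 112.1
Step 2: Wing loading = 3239.02 N/m^2

3239.02


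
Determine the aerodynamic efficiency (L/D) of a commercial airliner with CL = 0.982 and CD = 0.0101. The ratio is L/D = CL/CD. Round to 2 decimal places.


Step 1: L/D = CL / CD = 0.982 / 0.0101
Step 2: L/D = 97.23

97.23


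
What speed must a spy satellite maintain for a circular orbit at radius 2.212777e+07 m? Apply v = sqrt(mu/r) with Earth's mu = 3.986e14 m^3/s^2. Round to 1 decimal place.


Step 1: mu / r = 3.986e14 / 2.212777e+07 = 18013563.9515
Step 2: v = sqrt(18013563.9515) = 4244.2 m/s

4244.2


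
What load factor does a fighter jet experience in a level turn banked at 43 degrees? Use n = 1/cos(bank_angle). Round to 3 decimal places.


Step 1: Convert 43 degrees to radians = 0.750492
Step 2: cos(43 deg) = 0.731354
Step 3: n = 1 / 0.731354 = 1.367

1.367


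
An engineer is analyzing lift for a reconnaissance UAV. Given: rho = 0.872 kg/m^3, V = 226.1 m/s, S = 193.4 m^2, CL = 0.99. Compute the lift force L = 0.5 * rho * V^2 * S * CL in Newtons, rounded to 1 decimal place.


Step 1: Calculate dynamic pressure q = 0.5 * 0.872 * 226.1^2 = 0.5 * 0.872 * 51121.21 = 22288.8476 Pa
Step 2: Multiply by wing area and lift coefficient: L = 22288.8476 * 193.4 * 0.99
Step 3: L = 4310663.1181 * 0.99 = 4267556.5 N

4267556.5


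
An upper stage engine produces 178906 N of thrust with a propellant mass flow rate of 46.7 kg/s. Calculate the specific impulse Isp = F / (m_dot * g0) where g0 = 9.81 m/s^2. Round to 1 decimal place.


Step 1: m_dot * g0 = 46.7 * 9.81 = 458.13
Step 2: Isp = 178906 / 458.13 = 390.5 s

390.5


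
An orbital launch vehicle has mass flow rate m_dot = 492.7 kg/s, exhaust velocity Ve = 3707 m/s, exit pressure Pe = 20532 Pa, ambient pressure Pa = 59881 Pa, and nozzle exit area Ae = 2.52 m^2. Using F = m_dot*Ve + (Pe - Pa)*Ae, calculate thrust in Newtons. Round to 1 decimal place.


Step 1: Momentum thrust = m_dot * Ve = 492.7 * 3707 = 1826438.9 N
Step 2: Pressure thrust = (Pe - Pa) * Ae = (20532 - 59881) * 2.52 = -99159.48 N
Step 3: Total thrust F = 1826438.9 + -99159.48 = 1727279.4 N

1727279.4


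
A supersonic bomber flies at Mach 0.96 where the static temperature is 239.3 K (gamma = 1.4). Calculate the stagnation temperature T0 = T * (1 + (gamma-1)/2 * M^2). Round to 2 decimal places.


Step 1: (gamma-1)/2 = 0.2
Step 2: M^2 = 0.9216
Step 3: 1 + 0.2 * 0.9216 = 1.18432
Step 4: T0 = 239.3 * 1.18432 = 283.41 K

283.41


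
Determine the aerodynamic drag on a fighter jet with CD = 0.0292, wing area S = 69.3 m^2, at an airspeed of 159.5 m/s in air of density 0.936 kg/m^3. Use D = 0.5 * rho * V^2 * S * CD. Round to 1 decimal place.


Step 1: Dynamic pressure q = 0.5 * 0.936 * 159.5^2 = 11906.037 Pa
Step 2: Drag D = q * S * CD = 11906.037 * 69.3 * 0.0292
Step 3: D = 24092.6 N

24092.6


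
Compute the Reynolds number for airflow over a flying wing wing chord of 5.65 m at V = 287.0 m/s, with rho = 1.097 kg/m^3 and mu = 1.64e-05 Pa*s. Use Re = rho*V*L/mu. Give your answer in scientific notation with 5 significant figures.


Step 1: Numerator = rho * V * L = 1.097 * 287.0 * 5.65 = 1778.84035
Step 2: Re = 1778.84035 / 1.64e-05
Step 3: Re = 1.0847e+08

1.0847e+08


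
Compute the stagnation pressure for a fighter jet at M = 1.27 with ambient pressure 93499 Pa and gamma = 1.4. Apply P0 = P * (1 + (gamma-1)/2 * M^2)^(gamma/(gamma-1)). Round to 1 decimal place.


Step 1: (gamma-1)/2 * M^2 = 0.2 * 1.6129 = 0.32258
Step 2: 1 + 0.32258 = 1.32258
Step 3: Exponent gamma/(gamma-1) = 3.5
Step 4: P0 = 93499 * 1.32258^3.5 = 248761.9 Pa

248761.9


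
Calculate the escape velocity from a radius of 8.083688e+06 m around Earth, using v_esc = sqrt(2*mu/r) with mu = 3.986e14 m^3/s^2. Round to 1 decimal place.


Step 1: 2*mu/r = 2 * 3.986e14 / 8.083688e+06 = 98618353.405
Step 2: v_esc = sqrt(98618353.405) = 9930.7 m/s

9930.7


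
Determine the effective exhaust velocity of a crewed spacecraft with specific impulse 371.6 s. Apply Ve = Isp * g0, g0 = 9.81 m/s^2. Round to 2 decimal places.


Step 1: Ve = Isp * g0 = 371.6 * 9.81
Step 2: Ve = 3645.40 m/s

3645.40


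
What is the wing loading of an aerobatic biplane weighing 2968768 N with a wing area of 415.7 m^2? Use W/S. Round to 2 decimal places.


Step 1: Wing loading = W / S = 2968768 / 415.7
Step 2: Wing loading = 7141.61 N/m^2

7141.61


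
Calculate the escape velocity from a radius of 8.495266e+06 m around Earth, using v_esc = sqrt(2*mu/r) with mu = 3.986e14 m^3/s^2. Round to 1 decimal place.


Step 1: 2*mu/r = 2 * 3.986e14 / 8.495266e+06 = 93840498.932
Step 2: v_esc = sqrt(93840498.932) = 9687.1 m/s

9687.1


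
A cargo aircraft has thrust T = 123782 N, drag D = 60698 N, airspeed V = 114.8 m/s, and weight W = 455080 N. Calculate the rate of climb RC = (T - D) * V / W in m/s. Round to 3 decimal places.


Step 1: Excess thrust = T - D = 123782 - 60698 = 63084 N
Step 2: Excess power = 63084 * 114.8 = 7242043.2 W
Step 3: RC = 7242043.2 / 455080 = 15.914 m/s

15.914


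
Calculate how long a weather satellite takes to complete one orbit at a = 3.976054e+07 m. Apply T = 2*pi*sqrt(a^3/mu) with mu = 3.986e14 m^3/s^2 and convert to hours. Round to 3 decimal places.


Step 1: a^3 / mu = 6.285746e+22 / 3.986e14 = 1.576956e+08
Step 2: sqrt(1.576956e+08) = 12557.6902 s
Step 3: T = 2*pi * 12557.6902 = 78902.29 s
Step 4: T in hours = 78902.29 / 3600 = 21.917 hours

21.917


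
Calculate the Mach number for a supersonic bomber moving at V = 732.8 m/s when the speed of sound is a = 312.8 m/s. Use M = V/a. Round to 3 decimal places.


Step 1: M = V / a = 732.8 / 312.8
Step 2: M = 2.343

2.343


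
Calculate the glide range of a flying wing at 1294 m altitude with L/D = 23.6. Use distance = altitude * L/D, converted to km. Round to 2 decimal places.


Step 1: Glide distance = altitude * L/D = 1294 * 23.6 = 30538.4 m
Step 2: Convert to km: 30538.4 / 1000 = 30.54 km

30.54


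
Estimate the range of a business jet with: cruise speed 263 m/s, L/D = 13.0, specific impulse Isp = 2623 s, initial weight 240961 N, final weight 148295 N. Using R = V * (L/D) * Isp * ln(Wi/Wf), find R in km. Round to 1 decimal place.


Step 1: Coefficient = V * (L/D) * Isp = 263 * 13.0 * 2623 = 8968037.0 m
Step 2: Wi/Wf = 240961 / 148295 = 1.624876
Step 3: ln(1.624876) = 0.485432
Step 4: R = 8968037.0 * 0.485432 = 4353368.2 m = 4353.4 km

4353.4


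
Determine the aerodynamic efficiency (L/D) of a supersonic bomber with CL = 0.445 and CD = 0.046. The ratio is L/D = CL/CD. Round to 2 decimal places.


Step 1: L/D = CL / CD = 0.445 / 0.046
Step 2: L/D = 9.67

9.67


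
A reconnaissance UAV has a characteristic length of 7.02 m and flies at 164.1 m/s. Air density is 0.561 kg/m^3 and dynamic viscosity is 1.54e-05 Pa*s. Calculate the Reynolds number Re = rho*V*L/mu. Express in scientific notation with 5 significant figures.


Step 1: Numerator = rho * V * L = 0.561 * 164.1 * 7.02 = 646.261902
Step 2: Re = 646.261902 / 1.54e-05
Step 3: Re = 4.1965e+07

4.1965e+07


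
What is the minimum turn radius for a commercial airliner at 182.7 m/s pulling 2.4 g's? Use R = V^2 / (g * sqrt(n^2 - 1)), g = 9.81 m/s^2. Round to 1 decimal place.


Step 1: V^2 = 182.7^2 = 33379.29
Step 2: n^2 - 1 = 2.4^2 - 1 = 4.76
Step 3: sqrt(4.76) = 2.181742
Step 4: R = 33379.29 / (9.81 * 2.181742) = 1559.6 m

1559.6


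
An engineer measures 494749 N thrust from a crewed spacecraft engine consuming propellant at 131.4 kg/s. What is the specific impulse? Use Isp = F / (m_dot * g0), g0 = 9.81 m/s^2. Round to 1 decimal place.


Step 1: m_dot * g0 = 131.4 * 9.81 = 1289.03
Step 2: Isp = 494749 / 1289.03 = 383.8 s

383.8


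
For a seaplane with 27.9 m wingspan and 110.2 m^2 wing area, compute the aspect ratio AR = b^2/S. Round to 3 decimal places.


Step 1: b^2 = 27.9^2 = 778.41
Step 2: AR = 778.41 / 110.2 = 7.064

7.064


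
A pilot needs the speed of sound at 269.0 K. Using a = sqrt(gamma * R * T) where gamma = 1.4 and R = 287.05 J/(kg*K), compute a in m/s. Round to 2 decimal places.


Step 1: gamma * R * T = 1.4 * 287.05 * 269.0 = 108103.03
Step 2: a = sqrt(108103.03) = 328.79 m/s

328.79


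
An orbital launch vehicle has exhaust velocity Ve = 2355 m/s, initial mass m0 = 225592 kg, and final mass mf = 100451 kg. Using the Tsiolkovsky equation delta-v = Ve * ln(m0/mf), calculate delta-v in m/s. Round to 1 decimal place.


Step 1: Mass ratio m0/mf = 225592 / 100451 = 2.245791
Step 2: ln(2.245791) = 0.809058
Step 3: delta-v = 2355 * 0.809058 = 1905.3 m/s

1905.3


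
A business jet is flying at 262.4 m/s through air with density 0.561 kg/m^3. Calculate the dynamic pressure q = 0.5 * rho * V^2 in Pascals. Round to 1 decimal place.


Step 1: V^2 = 262.4^2 = 68853.76
Step 2: q = 0.5 * 0.561 * 68853.76
Step 3: q = 19313.5 Pa

19313.5


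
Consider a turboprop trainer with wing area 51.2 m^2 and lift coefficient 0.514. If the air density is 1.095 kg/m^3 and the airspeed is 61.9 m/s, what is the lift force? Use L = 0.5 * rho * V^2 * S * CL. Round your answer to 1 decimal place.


Step 1: Calculate dynamic pressure q = 0.5 * 1.095 * 61.9^2 = 0.5 * 1.095 * 3831.61 = 2097.8065 Pa
Step 2: Multiply by wing area and lift coefficient: L = 2097.8065 * 51.2 * 0.514
Step 3: L = 107407.6915 * 0.514 = 55207.6 N

55207.6


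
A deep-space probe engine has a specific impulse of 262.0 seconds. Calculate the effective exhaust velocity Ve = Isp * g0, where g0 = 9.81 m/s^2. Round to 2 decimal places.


Step 1: Ve = Isp * g0 = 262.0 * 9.81
Step 2: Ve = 2570.22 m/s

2570.22


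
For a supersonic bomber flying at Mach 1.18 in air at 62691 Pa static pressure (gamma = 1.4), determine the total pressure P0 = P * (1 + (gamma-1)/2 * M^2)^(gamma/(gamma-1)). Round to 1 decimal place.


Step 1: (gamma-1)/2 * M^2 = 0.2 * 1.3924 = 0.27848
Step 2: 1 + 0.27848 = 1.27848
Step 3: Exponent gamma/(gamma-1) = 3.5
Step 4: P0 = 62691 * 1.27848^3.5 = 148126.9 Pa

148126.9


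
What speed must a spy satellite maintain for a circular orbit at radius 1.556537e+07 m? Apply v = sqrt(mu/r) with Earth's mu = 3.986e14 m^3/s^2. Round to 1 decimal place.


Step 1: mu / r = 3.986e14 / 1.556537e+07 = 25608128.8142
Step 2: v = sqrt(25608128.8142) = 5060.4 m/s

5060.4


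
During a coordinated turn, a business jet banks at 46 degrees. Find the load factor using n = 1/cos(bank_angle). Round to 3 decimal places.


Step 1: Convert 46 degrees to radians = 0.802851
Step 2: cos(46 deg) = 0.694658
Step 3: n = 1 / 0.694658 = 1.440

1.440


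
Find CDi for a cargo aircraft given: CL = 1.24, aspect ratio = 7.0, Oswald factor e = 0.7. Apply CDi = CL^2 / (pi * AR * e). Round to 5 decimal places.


Step 1: CL^2 = 1.24^2 = 1.5376
Step 2: pi * AR * e = 3.14159 * 7.0 * 0.7 = 15.393804
Step 3: CDi = 1.5376 / 15.393804 = 0.09988

0.09988


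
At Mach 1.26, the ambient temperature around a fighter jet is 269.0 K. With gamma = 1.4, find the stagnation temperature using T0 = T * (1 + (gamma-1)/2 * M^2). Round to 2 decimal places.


Step 1: (gamma-1)/2 = 0.2
Step 2: M^2 = 1.5876
Step 3: 1 + 0.2 * 1.5876 = 1.31752
Step 4: T0 = 269.0 * 1.31752 = 354.41 K

354.41


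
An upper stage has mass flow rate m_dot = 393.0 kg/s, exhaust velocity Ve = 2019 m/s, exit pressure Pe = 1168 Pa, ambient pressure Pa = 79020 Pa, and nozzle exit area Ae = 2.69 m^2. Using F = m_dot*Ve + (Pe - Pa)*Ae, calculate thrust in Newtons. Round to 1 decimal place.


Step 1: Momentum thrust = m_dot * Ve = 393.0 * 2019 = 793467.0 N
Step 2: Pressure thrust = (Pe - Pa) * Ae = (1168 - 79020) * 2.69 = -209421.88 N
Step 3: Total thrust F = 793467.0 + -209421.88 = 584045.1 N

584045.1


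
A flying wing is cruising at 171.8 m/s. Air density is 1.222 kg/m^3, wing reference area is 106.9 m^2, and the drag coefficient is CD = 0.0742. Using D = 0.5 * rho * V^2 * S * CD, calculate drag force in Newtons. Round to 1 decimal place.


Step 1: Dynamic pressure q = 0.5 * 1.222 * 171.8^2 = 18033.8116 Pa
Step 2: Drag D = q * S * CD = 18033.8116 * 106.9 * 0.0742
Step 3: D = 143043.8 N

143043.8


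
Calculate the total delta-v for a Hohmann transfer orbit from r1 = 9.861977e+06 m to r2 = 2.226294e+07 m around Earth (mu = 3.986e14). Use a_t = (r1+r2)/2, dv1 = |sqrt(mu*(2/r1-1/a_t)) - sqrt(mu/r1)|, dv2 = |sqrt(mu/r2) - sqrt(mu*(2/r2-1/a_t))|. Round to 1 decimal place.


Step 1: Transfer semi-major axis a_t = (9.861977e+06 + 2.226294e+07) / 2 = 1.606246e+07 m
Step 2: v1 (circular at r1) = sqrt(mu/r1) = 6357.5 m/s
Step 3: v_t1 = sqrt(mu*(2/r1 - 1/a_t)) = 7484.66 m/s
Step 4: dv1 = |7484.66 - 6357.5| = 1127.15 m/s
Step 5: v2 (circular at r2) = 4231.33 m/s, v_t2 = 3315.53 m/s
Step 6: dv2 = |4231.33 - 3315.53| = 915.8 m/s
Step 7: Total delta-v = 1127.15 + 915.8 = 2043.0 m/s

2043.0


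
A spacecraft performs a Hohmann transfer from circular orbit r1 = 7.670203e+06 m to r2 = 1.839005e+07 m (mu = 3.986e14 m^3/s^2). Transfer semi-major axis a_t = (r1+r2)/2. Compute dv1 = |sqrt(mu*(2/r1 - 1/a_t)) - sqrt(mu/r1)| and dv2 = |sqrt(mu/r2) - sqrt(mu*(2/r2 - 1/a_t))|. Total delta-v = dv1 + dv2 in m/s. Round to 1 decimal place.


Step 1: Transfer semi-major axis a_t = (7.670203e+06 + 1.839005e+07) / 2 = 1.303013e+07 m
Step 2: v1 (circular at r1) = sqrt(mu/r1) = 7208.84 m/s
Step 3: v_t1 = sqrt(mu*(2/r1 - 1/a_t)) = 8564.11 m/s
Step 4: dv1 = |8564.11 - 7208.84| = 1355.28 m/s
Step 5: v2 (circular at r2) = 4655.62 m/s, v_t2 = 3571.96 m/s
Step 6: dv2 = |4655.62 - 3571.96| = 1083.66 m/s
Step 7: Total delta-v = 1355.28 + 1083.66 = 2438.9 m/s

2438.9


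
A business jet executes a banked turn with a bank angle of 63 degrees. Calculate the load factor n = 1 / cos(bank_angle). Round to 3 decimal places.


Step 1: Convert 63 degrees to radians = 1.099557
Step 2: cos(63 deg) = 0.45399
Step 3: n = 1 / 0.45399 = 2.203

2.203


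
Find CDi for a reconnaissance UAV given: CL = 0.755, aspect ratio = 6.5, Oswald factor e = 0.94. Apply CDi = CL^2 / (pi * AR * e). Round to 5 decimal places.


Step 1: CL^2 = 0.755^2 = 0.570025
Step 2: pi * AR * e = 3.14159 * 6.5 * 0.94 = 19.195131
Step 3: CDi = 0.570025 / 19.195131 = 0.02970

0.02970


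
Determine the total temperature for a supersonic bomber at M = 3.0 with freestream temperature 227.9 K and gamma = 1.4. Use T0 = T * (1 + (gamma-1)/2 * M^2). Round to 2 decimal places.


Step 1: (gamma-1)/2 = 0.2
Step 2: M^2 = 9.0
Step 3: 1 + 0.2 * 9.0 = 2.8
Step 4: T0 = 227.9 * 2.8 = 638.12 K

638.12


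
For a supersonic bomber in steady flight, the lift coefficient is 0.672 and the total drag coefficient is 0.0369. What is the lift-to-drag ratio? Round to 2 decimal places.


Step 1: L/D = CL / CD = 0.672 / 0.0369
Step 2: L/D = 18.21

18.21


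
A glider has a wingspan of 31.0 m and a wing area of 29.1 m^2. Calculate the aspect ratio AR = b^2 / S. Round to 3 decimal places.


Step 1: b^2 = 31.0^2 = 961.0
Step 2: AR = 961.0 / 29.1 = 33.024

33.024


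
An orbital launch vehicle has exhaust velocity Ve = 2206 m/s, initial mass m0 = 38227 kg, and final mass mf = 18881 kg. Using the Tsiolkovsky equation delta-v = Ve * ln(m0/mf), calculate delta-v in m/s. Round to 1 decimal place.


Step 1: Mass ratio m0/mf = 38227 / 18881 = 2.024628
Step 2: ln(2.024628) = 0.705386
Step 3: delta-v = 2206 * 0.705386 = 1556.1 m/s

1556.1


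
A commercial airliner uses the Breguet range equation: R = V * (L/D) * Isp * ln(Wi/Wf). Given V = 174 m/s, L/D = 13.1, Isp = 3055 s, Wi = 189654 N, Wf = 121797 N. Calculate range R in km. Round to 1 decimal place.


Step 1: Coefficient = V * (L/D) * Isp = 174 * 13.1 * 3055 = 6963567.0 m
Step 2: Wi/Wf = 189654 / 121797 = 1.557132
Step 3: ln(1.557132) = 0.442846
Step 4: R = 6963567.0 * 0.442846 = 3083785.2 m = 3083.8 km

3083.8


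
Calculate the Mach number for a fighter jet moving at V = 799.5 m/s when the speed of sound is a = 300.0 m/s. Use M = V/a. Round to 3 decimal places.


Step 1: M = V / a = 799.5 / 300.0
Step 2: M = 2.665

2.665


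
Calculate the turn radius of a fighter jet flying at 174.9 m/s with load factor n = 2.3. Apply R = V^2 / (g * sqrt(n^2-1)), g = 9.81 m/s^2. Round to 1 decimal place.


Step 1: V^2 = 174.9^2 = 30590.01
Step 2: n^2 - 1 = 2.3^2 - 1 = 4.29
Step 3: sqrt(4.29) = 2.071232
Step 4: R = 30590.01 / (9.81 * 2.071232) = 1505.5 m

1505.5


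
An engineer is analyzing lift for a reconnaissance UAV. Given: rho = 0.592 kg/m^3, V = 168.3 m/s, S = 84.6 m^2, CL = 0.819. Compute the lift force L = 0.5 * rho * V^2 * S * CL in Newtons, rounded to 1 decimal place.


Step 1: Calculate dynamic pressure q = 0.5 * 0.592 * 168.3^2 = 0.5 * 0.592 * 28324.89 = 8384.1674 Pa
Step 2: Multiply by wing area and lift coefficient: L = 8384.1674 * 84.6 * 0.819
Step 3: L = 709300.5654 * 0.819 = 580917.2 N

580917.2


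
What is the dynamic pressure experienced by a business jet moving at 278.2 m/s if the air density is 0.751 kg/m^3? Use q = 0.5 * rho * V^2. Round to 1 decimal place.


Step 1: V^2 = 278.2^2 = 77395.24
Step 2: q = 0.5 * 0.751 * 77395.24
Step 3: q = 29061.9 Pa

29061.9


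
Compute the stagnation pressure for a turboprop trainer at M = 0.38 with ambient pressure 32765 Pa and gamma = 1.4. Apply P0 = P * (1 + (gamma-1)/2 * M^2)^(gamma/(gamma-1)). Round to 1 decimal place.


Step 1: (gamma-1)/2 * M^2 = 0.2 * 0.1444 = 0.02888
Step 2: 1 + 0.02888 = 1.02888
Step 3: Exponent gamma/(gamma-1) = 3.5
Step 4: P0 = 32765 * 1.02888^3.5 = 36198.2 Pa

36198.2


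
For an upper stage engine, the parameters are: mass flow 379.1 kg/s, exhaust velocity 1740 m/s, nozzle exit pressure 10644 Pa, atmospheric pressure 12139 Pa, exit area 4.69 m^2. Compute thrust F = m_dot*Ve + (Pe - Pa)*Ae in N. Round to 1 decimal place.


Step 1: Momentum thrust = m_dot * Ve = 379.1 * 1740 = 659634.0 N
Step 2: Pressure thrust = (Pe - Pa) * Ae = (10644 - 12139) * 4.69 = -7011.55 N
Step 3: Total thrust F = 659634.0 + -7011.55 = 652622.5 N

652622.5


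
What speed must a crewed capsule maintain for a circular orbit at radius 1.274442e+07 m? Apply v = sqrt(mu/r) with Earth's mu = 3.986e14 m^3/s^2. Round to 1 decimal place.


Step 1: mu / r = 3.986e14 / 1.274442e+07 = 31276433.137
Step 2: v = sqrt(31276433.137) = 5592.5 m/s

5592.5


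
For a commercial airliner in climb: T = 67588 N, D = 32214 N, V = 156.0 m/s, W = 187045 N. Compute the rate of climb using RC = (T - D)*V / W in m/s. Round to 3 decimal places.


Step 1: Excess thrust = T - D = 67588 - 32214 = 35374 N
Step 2: Excess power = 35374 * 156.0 = 5518344.0 W
Step 3: RC = 5518344.0 / 187045 = 29.503 m/s

29.503


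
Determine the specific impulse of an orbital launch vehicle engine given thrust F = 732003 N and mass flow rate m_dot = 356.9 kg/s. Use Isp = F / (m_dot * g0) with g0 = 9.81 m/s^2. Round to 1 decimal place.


Step 1: m_dot * g0 = 356.9 * 9.81 = 3501.19
Step 2: Isp = 732003 / 3501.19 = 209.1 s

209.1


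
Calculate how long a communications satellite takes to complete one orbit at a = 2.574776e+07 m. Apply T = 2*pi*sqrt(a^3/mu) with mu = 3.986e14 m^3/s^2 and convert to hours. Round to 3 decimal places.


Step 1: a^3 / mu = 1.706940e+22 / 3.986e14 = 4.282339e+07
Step 2: sqrt(4.282339e+07) = 6543.9584 s
Step 3: T = 2*pi * 6543.9584 = 41116.9 s
Step 4: T in hours = 41116.9 / 3600 = 11.421 hours

11.421


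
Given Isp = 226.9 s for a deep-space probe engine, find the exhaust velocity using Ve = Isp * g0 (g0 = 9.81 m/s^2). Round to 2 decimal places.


Step 1: Ve = Isp * g0 = 226.9 * 9.81
Step 2: Ve = 2225.89 m/s

2225.89


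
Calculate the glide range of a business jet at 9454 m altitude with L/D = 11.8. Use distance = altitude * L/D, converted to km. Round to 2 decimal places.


Step 1: Glide distance = altitude * L/D = 9454 * 11.8 = 111557.2 m
Step 2: Convert to km: 111557.2 / 1000 = 111.56 km

111.56


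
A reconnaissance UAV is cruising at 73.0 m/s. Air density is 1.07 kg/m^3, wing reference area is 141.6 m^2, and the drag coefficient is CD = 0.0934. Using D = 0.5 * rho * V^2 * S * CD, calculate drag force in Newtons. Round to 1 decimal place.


Step 1: Dynamic pressure q = 0.5 * 1.07 * 73.0^2 = 2851.015 Pa
Step 2: Drag D = q * S * CD = 2851.015 * 141.6 * 0.0934
Step 3: D = 37705.9 N

37705.9


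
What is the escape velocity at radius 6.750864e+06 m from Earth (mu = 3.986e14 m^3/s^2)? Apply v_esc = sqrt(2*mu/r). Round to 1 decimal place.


Step 1: 2*mu/r = 2 * 3.986e14 / 6.750864e+06 = 118088588.3644
Step 2: v_esc = sqrt(118088588.3644) = 10866.9 m/s

10866.9


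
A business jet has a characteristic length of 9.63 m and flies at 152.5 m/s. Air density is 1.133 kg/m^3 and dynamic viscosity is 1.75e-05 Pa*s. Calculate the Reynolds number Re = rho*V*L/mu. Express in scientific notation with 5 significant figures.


Step 1: Numerator = rho * V * L = 1.133 * 152.5 * 9.63 = 1663.895475
Step 2: Re = 1663.895475 / 1.75e-05
Step 3: Re = 9.5080e+07

9.5080e+07


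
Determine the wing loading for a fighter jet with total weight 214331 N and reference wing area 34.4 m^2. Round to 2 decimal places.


Step 1: Wing loading = W / S = 214331 / 34.4
Step 2: Wing loading = 6230.55 N/m^2

6230.55


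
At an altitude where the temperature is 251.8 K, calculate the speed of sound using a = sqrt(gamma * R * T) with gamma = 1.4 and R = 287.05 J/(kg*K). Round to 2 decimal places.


Step 1: gamma * R * T = 1.4 * 287.05 * 251.8 = 101190.866
Step 2: a = sqrt(101190.866) = 318.11 m/s

318.11


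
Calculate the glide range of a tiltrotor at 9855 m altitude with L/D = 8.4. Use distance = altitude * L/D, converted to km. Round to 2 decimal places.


Step 1: Glide distance = altitude * L/D = 9855 * 8.4 = 82782.0 m
Step 2: Convert to km: 82782.0 / 1000 = 82.78 km

82.78


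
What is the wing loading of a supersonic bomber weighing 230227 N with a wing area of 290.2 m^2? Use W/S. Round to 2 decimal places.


Step 1: Wing loading = W / S = 230227 / 290.2
Step 2: Wing loading = 793.34 N/m^2

793.34


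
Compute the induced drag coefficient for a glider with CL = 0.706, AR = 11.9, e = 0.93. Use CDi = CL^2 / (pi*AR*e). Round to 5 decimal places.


Step 1: CL^2 = 0.706^2 = 0.498436
Step 2: pi * AR * e = 3.14159 * 11.9 * 0.93 = 34.768006
Step 3: CDi = 0.498436 / 34.768006 = 0.01434

0.01434


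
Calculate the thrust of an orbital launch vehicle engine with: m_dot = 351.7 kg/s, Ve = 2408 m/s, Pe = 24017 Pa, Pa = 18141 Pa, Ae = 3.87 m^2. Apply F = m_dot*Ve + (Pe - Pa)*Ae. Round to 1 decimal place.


Step 1: Momentum thrust = m_dot * Ve = 351.7 * 2408 = 846893.6 N
Step 2: Pressure thrust = (Pe - Pa) * Ae = (24017 - 18141) * 3.87 = 22740.12 N
Step 3: Total thrust F = 846893.6 + 22740.12 = 869633.7 N

869633.7


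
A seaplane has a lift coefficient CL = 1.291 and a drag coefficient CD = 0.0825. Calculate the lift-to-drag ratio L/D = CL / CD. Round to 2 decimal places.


Step 1: L/D = CL / CD = 1.291 / 0.0825
Step 2: L/D = 15.65

15.65


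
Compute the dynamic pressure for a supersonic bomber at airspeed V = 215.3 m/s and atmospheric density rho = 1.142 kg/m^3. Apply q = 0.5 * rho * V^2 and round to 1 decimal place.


Step 1: V^2 = 215.3^2 = 46354.09
Step 2: q = 0.5 * 1.142 * 46354.09
Step 3: q = 26468.2 Pa

26468.2


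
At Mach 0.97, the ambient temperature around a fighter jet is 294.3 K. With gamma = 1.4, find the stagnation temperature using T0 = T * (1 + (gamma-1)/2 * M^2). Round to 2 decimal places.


Step 1: (gamma-1)/2 = 0.2
Step 2: M^2 = 0.9409
Step 3: 1 + 0.2 * 0.9409 = 1.18818
Step 4: T0 = 294.3 * 1.18818 = 349.68 K

349.68


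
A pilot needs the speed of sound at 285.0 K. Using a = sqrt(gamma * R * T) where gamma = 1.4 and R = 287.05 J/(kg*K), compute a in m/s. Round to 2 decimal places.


Step 1: gamma * R * T = 1.4 * 287.05 * 285.0 = 114532.95
Step 2: a = sqrt(114532.95) = 338.43 m/s

338.43


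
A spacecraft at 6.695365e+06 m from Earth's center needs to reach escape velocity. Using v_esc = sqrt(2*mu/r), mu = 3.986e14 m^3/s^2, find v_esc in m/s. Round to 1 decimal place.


Step 1: 2*mu/r = 2 * 3.986e14 / 6.695365e+06 = 119067444.4186
Step 2: v_esc = sqrt(119067444.4186) = 10911.8 m/s

10911.8


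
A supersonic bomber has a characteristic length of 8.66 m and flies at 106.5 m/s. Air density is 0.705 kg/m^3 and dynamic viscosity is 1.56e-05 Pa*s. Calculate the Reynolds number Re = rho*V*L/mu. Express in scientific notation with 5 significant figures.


Step 1: Numerator = rho * V * L = 0.705 * 106.5 * 8.66 = 650.21445
Step 2: Re = 650.21445 / 1.56e-05
Step 3: Re = 4.1680e+07

4.1680e+07


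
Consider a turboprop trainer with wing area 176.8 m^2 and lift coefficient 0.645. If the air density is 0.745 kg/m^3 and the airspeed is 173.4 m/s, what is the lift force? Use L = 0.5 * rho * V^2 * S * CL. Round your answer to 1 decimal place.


Step 1: Calculate dynamic pressure q = 0.5 * 0.745 * 173.4^2 = 0.5 * 0.745 * 30067.56 = 11200.1661 Pa
Step 2: Multiply by wing area and lift coefficient: L = 11200.1661 * 176.8 * 0.645
Step 3: L = 1980189.3665 * 0.645 = 1277222.1 N

1277222.1


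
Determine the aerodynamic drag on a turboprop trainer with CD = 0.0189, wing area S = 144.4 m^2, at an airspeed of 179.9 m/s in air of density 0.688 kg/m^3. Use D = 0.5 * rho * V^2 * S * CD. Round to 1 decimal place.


Step 1: Dynamic pressure q = 0.5 * 0.688 * 179.9^2 = 11133.2194 Pa
Step 2: Drag D = q * S * CD = 11133.2194 * 144.4 * 0.0189
Step 3: D = 30384.3 N

30384.3


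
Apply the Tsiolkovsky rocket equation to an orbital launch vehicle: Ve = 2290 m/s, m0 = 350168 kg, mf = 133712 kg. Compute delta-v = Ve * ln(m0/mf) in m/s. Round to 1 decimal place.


Step 1: Mass ratio m0/mf = 350168 / 133712 = 2.618823
Step 2: ln(2.618823) = 0.962725
Step 3: delta-v = 2290 * 0.962725 = 2204.6 m/s

2204.6


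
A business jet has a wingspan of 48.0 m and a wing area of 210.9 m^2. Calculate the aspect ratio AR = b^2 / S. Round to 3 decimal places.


Step 1: b^2 = 48.0^2 = 2304.0
Step 2: AR = 2304.0 / 210.9 = 10.925

10.925


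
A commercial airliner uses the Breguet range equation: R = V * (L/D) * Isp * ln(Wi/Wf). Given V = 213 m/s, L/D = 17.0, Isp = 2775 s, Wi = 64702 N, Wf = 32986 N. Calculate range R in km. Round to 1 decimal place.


Step 1: Coefficient = V * (L/D) * Isp = 213 * 17.0 * 2775 = 10048275.0 m
Step 2: Wi/Wf = 64702 / 32986 = 1.961499
Step 3: ln(1.961499) = 0.673709
Step 4: R = 10048275.0 * 0.673709 = 6769612.1 m = 6769.6 km

6769.6


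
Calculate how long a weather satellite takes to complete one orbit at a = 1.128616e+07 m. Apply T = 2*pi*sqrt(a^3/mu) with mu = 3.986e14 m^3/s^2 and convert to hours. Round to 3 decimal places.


Step 1: a^3 / mu = 1.437602e+21 / 3.986e14 = 3.606628e+06
Step 2: sqrt(3.606628e+06) = 1899.1123 s
Step 3: T = 2*pi * 1899.1123 = 11932.47 s
Step 4: T in hours = 11932.47 / 3600 = 3.315 hours

3.315


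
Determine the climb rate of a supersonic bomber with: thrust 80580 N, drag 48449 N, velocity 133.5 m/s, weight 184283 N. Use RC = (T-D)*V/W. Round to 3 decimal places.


Step 1: Excess thrust = T - D = 80580 - 48449 = 32131 N
Step 2: Excess power = 32131 * 133.5 = 4289488.5 W
Step 3: RC = 4289488.5 / 184283 = 23.277 m/s

23.277


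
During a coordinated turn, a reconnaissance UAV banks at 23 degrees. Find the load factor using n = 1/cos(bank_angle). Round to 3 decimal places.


Step 1: Convert 23 degrees to radians = 0.401426
Step 2: cos(23 deg) = 0.920505
Step 3: n = 1 / 0.920505 = 1.086

1.086


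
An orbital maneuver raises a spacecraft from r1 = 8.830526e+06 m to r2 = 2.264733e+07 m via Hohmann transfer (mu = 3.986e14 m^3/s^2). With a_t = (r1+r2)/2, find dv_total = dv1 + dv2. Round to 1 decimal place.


Step 1: Transfer semi-major axis a_t = (8.830526e+06 + 2.264733e+07) / 2 = 1.573893e+07 m
Step 2: v1 (circular at r1) = sqrt(mu/r1) = 6718.55 m/s
Step 3: v_t1 = sqrt(mu*(2/r1 - 1/a_t)) = 8059.28 m/s
Step 4: dv1 = |8059.28 - 6718.55| = 1340.73 m/s
Step 5: v2 (circular at r2) = 4195.27 m/s, v_t2 = 3142.43 m/s
Step 6: dv2 = |4195.27 - 3142.43| = 1052.84 m/s
Step 7: Total delta-v = 1340.73 + 1052.84 = 2393.6 m/s

2393.6


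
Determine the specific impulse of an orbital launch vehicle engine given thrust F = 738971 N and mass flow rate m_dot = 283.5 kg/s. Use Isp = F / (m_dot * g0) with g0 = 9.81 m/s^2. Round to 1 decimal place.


Step 1: m_dot * g0 = 283.5 * 9.81 = 2781.14
Step 2: Isp = 738971 / 2781.14 = 265.7 s

265.7


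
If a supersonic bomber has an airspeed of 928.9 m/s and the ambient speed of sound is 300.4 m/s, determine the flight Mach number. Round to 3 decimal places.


Step 1: M = V / a = 928.9 / 300.4
Step 2: M = 3.092

3.092


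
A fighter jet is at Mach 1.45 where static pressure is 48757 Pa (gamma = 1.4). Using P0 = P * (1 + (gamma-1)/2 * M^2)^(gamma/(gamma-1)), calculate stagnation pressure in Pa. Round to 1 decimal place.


Step 1: (gamma-1)/2 * M^2 = 0.2 * 2.1025 = 0.4205
Step 2: 1 + 0.4205 = 1.4205
Step 3: Exponent gamma/(gamma-1) = 3.5
Step 4: P0 = 48757 * 1.4205^3.5 = 166564.1 Pa

166564.1


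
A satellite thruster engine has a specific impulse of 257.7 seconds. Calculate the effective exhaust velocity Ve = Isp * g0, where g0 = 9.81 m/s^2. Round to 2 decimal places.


Step 1: Ve = Isp * g0 = 257.7 * 9.81
Step 2: Ve = 2528.04 m/s

2528.04


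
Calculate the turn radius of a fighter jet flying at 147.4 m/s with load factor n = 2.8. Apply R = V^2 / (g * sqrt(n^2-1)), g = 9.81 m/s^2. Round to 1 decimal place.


Step 1: V^2 = 147.4^2 = 21726.76
Step 2: n^2 - 1 = 2.8^2 - 1 = 6.84
Step 3: sqrt(6.84) = 2.615339
Step 4: R = 21726.76 / (9.81 * 2.615339) = 846.8 m

846.8


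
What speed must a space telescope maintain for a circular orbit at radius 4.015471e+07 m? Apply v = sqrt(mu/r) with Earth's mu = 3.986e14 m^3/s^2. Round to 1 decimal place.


Step 1: mu / r = 3.986e14 / 4.015471e+07 = 9926606.3682
Step 2: v = sqrt(9926606.3682) = 3150.7 m/s

3150.7


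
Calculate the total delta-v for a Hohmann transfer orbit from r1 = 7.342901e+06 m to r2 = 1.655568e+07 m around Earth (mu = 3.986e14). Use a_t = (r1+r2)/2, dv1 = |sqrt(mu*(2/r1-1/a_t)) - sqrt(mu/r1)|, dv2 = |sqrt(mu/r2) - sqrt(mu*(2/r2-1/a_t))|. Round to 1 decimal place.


Step 1: Transfer semi-major axis a_t = (7.342901e+06 + 1.655568e+07) / 2 = 1.194929e+07 m
Step 2: v1 (circular at r1) = sqrt(mu/r1) = 7367.75 m/s
Step 3: v_t1 = sqrt(mu*(2/r1 - 1/a_t)) = 8672.36 m/s
Step 4: dv1 = |8672.36 - 7367.75| = 1304.61 m/s
Step 5: v2 (circular at r2) = 4906.76 m/s, v_t2 = 3846.43 m/s
Step 6: dv2 = |4906.76 - 3846.43| = 1060.33 m/s
Step 7: Total delta-v = 1304.61 + 1060.33 = 2364.9 m/s

2364.9


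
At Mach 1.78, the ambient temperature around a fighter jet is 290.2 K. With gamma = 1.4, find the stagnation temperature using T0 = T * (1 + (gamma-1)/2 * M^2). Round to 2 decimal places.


Step 1: (gamma-1)/2 = 0.2
Step 2: M^2 = 3.1684
Step 3: 1 + 0.2 * 3.1684 = 1.63368
Step 4: T0 = 290.2 * 1.63368 = 474.09 K

474.09


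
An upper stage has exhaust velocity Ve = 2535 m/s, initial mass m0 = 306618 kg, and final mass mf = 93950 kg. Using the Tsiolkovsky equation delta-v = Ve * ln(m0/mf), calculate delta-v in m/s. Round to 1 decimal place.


Step 1: Mass ratio m0/mf = 306618 / 93950 = 3.26363
Step 2: ln(3.26363) = 1.18284
Step 3: delta-v = 2535 * 1.18284 = 2998.5 m/s

2998.5


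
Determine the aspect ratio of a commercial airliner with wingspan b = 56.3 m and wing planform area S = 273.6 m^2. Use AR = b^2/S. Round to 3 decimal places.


Step 1: b^2 = 56.3^2 = 3169.69
Step 2: AR = 3169.69 / 273.6 = 11.585

11.585


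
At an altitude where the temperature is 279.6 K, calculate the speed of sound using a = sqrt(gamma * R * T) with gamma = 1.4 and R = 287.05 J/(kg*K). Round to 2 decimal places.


Step 1: gamma * R * T = 1.4 * 287.05 * 279.6 = 112362.852
Step 2: a = sqrt(112362.852) = 335.21 m/s

335.21


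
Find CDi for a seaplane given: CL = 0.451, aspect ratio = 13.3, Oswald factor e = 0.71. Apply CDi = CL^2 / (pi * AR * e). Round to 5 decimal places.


Step 1: CL^2 = 0.451^2 = 0.203401
Step 2: pi * AR * e = 3.14159 * 13.3 * 0.71 = 29.666059
Step 3: CDi = 0.203401 / 29.666059 = 0.00686

0.00686


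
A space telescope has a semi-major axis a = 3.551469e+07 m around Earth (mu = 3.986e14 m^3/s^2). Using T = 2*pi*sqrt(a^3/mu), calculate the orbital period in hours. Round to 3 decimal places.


Step 1: a^3 / mu = 4.479444e+22 / 3.986e14 = 1.123794e+08
Step 2: sqrt(1.123794e+08) = 10600.916 s
Step 3: T = 2*pi * 10600.916 = 66607.52 s
Step 4: T in hours = 66607.52 / 3600 = 18.502 hours

18.502


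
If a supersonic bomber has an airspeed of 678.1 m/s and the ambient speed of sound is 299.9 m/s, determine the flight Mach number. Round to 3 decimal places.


Step 1: M = V / a = 678.1 / 299.9
Step 2: M = 2.261

2.261


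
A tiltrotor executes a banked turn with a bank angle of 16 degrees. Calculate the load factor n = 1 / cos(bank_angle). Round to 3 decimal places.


Step 1: Convert 16 degrees to radians = 0.279253
Step 2: cos(16 deg) = 0.961262
Step 3: n = 1 / 0.961262 = 1.040

1.040


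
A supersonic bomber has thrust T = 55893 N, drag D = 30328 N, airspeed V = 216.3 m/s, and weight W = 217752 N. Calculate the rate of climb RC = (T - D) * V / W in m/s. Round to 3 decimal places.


Step 1: Excess thrust = T - D = 55893 - 30328 = 25565 N
Step 2: Excess power = 25565 * 216.3 = 5529709.5 W
Step 3: RC = 5529709.5 / 217752 = 25.395 m/s

25.395


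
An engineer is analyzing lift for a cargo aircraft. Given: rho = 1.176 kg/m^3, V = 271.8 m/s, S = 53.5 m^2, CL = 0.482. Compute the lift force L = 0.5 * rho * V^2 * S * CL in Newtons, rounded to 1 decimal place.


Step 1: Calculate dynamic pressure q = 0.5 * 1.176 * 271.8^2 = 0.5 * 1.176 * 73875.24 = 43438.6411 Pa
Step 2: Multiply by wing area and lift coefficient: L = 43438.6411 * 53.5 * 0.482
Step 3: L = 2323967.2999 * 0.482 = 1120152.2 N

1120152.2
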